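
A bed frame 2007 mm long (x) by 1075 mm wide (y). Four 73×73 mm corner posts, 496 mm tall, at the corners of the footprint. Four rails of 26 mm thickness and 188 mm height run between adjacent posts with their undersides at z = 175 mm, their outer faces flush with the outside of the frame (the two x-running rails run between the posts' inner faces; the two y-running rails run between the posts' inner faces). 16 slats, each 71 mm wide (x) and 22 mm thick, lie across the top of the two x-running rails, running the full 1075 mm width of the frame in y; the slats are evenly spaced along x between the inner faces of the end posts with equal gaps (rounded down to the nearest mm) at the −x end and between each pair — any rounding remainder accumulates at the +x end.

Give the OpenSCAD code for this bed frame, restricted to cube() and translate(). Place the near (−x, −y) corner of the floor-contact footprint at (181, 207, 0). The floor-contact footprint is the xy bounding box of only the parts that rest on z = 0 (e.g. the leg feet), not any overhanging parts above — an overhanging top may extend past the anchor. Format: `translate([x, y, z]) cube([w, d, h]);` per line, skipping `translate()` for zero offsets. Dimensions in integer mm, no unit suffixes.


translate([181, 207, 0]) cube([73, 73, 496]);
translate([181, 1209, 0]) cube([73, 73, 496]);
translate([2115, 207, 0]) cube([73, 73, 496]);
translate([2115, 1209, 0]) cube([73, 73, 496]);
translate([254, 207, 175]) cube([1861, 26, 188]);
translate([254, 1256, 175]) cube([1861, 26, 188]);
translate([181, 280, 175]) cube([26, 929, 188]);
translate([2162, 280, 175]) cube([26, 929, 188]);
translate([296, 207, 363]) cube([71, 1075, 22]);
translate([409, 207, 363]) cube([71, 1075, 22]);
translate([522, 207, 363]) cube([71, 1075, 22]);
translate([635, 207, 363]) cube([71, 1075, 22]);
translate([748, 207, 363]) cube([71, 1075, 22]);
translate([861, 207, 363]) cube([71, 1075, 22]);
translate([974, 207, 363]) cube([71, 1075, 22]);
translate([1087, 207, 363]) cube([71, 1075, 22]);
translate([1200, 207, 363]) cube([71, 1075, 22]);
translate([1313, 207, 363]) cube([71, 1075, 22]);
translate([1426, 207, 363]) cube([71, 1075, 22]);
translate([1539, 207, 363]) cube([71, 1075, 22]);
translate([1652, 207, 363]) cube([71, 1075, 22]);
translate([1765, 207, 363]) cube([71, 1075, 22]);
translate([1878, 207, 363]) cube([71, 1075, 22]);
translate([1991, 207, 363]) cube([71, 1075, 22]);


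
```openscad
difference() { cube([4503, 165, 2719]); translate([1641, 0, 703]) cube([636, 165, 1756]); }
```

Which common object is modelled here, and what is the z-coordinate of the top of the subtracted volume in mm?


A wall with a window opening. The window head height is 2459 mm.

A wall with a rectangular opening subtracted — a window. Sill at z = 703, opening 1756 mm tall, so the head is at 703 + 1756 = 2459 mm.


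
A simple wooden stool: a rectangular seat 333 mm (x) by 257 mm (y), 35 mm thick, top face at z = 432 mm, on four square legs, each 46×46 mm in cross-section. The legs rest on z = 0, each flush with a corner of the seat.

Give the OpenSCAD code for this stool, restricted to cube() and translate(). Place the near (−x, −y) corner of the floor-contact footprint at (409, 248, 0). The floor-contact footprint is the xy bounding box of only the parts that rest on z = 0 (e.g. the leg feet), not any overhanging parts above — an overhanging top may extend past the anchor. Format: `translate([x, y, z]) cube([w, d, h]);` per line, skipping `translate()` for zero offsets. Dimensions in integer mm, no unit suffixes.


translate([409, 248, 397]) cube([333, 257, 35]);
translate([409, 248, 0]) cube([46, 46, 397]);
translate([696, 248, 0]) cube([46, 46, 397]);
translate([409, 459, 0]) cube([46, 46, 397]);
translate([696, 459, 0]) cube([46, 46, 397]);


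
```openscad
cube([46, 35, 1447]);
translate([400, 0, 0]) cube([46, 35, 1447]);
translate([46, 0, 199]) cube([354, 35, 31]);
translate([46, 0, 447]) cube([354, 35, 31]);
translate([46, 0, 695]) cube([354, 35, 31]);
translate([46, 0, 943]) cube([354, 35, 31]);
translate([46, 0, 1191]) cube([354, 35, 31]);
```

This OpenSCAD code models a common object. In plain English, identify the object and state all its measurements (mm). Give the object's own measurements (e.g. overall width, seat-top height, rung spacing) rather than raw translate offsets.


A straight ladder. Two 46×35 mm vertical rails, 1447 mm tall, stand 446 mm apart (outside-to-outside) with their front faces coplanar on the −y side. 5 rungs, each 35 mm deep and 31 mm tall, span between the inner faces of the rails, front faces flush with the rails. The lowest rung's underside is at z = 199 mm and rungs are spaced 248 mm apart (underside to underside).


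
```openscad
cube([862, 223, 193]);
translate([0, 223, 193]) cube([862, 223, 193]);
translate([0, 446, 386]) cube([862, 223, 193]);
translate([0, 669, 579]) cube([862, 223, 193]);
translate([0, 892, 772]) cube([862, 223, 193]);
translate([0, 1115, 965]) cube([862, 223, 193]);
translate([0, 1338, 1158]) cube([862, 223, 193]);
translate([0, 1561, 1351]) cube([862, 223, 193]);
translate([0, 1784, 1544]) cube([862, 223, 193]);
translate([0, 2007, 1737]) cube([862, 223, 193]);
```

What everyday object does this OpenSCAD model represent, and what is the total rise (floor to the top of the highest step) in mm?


A staircase. The total rise is 1930 mm.

10 identical blocks, each offset up and back from the previous — a staircase. Each step is 193 mm tall and there are 10 of them, so the total rise is 10 × 193 = 1930 mm.


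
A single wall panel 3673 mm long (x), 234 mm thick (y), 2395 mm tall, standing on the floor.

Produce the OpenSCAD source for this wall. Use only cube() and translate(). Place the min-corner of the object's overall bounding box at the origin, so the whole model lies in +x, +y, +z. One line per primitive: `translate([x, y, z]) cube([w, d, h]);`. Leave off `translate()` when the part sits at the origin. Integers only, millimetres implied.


cube([3673, 234, 2395]);


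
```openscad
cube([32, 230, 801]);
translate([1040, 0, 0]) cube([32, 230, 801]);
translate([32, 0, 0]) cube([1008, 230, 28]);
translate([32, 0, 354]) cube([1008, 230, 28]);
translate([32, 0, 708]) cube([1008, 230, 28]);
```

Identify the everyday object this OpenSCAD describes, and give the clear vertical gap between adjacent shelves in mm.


A bookshelf. The clear shelf gap is 326 mm.

Two tall side panels with 3 horizontal boards between them — a bookshelf. The first two shelf undersides are at z = 0 and z = 354; with shelf thickness 28, the clear gap is 354 − 0 − 28 = 326 mm.


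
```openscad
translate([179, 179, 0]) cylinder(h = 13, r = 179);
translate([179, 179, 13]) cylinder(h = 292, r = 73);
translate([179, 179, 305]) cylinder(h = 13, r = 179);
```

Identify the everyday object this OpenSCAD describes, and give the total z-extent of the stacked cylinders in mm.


A spool. The overall height is 318 mm.

Three coaxial cylinders, large–small–large — a spool. Two 13 mm flanges and a 292 mm core give 13 + 292 + 13 = 318 mm.


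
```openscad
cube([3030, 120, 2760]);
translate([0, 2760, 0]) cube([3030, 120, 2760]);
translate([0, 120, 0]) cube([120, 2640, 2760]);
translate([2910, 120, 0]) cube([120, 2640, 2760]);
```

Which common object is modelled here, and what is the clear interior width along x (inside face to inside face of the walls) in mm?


A house (or room) frame. The interior width is 2790 mm.

Four 2760 mm walls enclosing a rectangle with no floor or roof — a room or house frame. Outside width is 3030 mm and wall thickness is 120 mm, so the interior width is 3030 − 2 × 120 = 2790 mm.


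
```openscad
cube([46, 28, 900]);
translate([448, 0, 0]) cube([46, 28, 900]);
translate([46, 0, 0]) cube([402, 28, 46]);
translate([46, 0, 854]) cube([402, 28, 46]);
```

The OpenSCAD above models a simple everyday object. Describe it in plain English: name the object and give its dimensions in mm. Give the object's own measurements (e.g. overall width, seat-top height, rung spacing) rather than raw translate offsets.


A rectangular picture frame lying in the x–z plane (depth along y). The opening is 402 mm wide (x) by 808 mm tall (z), surrounded by a border 46 mm wide on all four sides. The frame is 28 mm deep and is made of two full-height vertical stiles with two horizontal rails fitted between them.


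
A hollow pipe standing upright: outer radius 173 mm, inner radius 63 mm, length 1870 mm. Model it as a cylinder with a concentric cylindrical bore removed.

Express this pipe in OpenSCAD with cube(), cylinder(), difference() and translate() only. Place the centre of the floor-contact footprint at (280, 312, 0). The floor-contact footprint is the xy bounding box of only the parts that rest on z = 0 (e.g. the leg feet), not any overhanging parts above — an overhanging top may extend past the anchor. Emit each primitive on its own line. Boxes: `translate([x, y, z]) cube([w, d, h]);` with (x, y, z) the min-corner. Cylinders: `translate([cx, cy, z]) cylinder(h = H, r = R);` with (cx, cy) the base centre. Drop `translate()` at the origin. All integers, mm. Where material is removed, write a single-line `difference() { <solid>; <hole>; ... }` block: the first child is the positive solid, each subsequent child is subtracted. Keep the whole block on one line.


difference() { translate([280, 312, 0]) cylinder(h = 1870, r = 173); translate([280, 312, 0]) cylinder(h = 1870, r = 63); }


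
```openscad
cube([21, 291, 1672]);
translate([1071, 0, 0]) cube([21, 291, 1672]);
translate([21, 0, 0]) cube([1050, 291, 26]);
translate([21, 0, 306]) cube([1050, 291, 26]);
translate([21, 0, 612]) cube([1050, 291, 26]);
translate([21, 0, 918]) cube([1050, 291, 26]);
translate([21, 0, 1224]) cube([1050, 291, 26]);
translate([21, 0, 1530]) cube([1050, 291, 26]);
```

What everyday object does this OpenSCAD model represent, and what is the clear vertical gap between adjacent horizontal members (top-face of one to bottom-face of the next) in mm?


A bookshelf. The clear shelf gap is 280 mm.

Two tall side panels with 6 horizontal boards between them — a bookshelf. The first two shelf undersides are at z = 0 and z = 306; with shelf thickness 26, the clear gap is 306 − 0 − 26 = 280 mm.


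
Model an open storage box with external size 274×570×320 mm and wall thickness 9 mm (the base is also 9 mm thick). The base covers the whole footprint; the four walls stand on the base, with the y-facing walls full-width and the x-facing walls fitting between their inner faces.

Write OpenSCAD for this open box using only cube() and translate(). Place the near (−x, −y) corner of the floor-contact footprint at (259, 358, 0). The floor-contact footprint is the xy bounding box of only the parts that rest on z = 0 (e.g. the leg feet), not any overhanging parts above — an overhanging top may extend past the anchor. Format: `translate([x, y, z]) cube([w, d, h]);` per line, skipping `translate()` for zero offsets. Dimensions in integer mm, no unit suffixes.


translate([259, 358, 0]) cube([274, 570, 9]);
translate([259, 358, 9]) cube([274, 9, 311]);
translate([259, 919, 9]) cube([274, 9, 311]);
translate([259, 367, 9]) cube([9, 552, 311]);
translate([524, 367, 9]) cube([9, 552, 311]);


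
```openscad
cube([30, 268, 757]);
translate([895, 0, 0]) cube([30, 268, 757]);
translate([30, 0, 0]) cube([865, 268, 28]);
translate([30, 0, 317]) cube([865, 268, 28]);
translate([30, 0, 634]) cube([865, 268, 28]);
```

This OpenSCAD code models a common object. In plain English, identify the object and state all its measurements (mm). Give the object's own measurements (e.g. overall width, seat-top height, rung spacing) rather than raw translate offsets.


An open bookshelf. Two side panels, each 30 mm thick, 268 mm deep and 757 mm tall, stand 925 mm apart (outside-to-outside). Between them sit 3 shelves, each 28 mm thick and 268 mm deep, spanning the full gap between the sides. The bottom shelf rests on the floor (its underside at z = 0) and the clear gap between one shelf's top and the next shelf's underside is 289 mm.


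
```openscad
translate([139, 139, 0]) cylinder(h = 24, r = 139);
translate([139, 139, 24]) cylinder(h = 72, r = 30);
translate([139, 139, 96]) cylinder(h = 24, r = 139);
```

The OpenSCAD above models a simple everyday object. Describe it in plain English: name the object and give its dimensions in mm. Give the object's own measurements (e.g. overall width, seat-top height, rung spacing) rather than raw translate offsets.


A spool: two coaxial disc flanges of radius 139 mm and thickness 24 mm, joined by a core cylinder of radius 30 mm and height 72 mm. The lower flange rests on z = 0 and the three cylinders share a vertical axis.


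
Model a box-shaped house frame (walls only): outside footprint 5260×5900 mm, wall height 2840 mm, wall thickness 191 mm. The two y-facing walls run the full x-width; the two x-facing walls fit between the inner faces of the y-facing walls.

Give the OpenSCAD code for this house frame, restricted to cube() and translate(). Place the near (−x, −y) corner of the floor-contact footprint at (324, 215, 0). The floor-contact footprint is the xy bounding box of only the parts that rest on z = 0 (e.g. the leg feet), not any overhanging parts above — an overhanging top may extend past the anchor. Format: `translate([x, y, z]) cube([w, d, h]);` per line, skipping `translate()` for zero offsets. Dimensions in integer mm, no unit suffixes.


translate([324, 215, 0]) cube([5260, 191, 2840]);
translate([324, 5924, 0]) cube([5260, 191, 2840]);
translate([324, 406, 0]) cube([191, 5518, 2840]);
translate([5393, 406, 0]) cube([191, 5518, 2840]);


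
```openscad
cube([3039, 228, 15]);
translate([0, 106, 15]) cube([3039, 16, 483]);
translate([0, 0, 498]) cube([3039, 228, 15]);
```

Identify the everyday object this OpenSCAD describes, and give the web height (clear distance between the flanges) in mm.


An I-beam. The web height is 483 mm.

Two wide flanges with a thin centred web — an I-beam. Overall 513 mm minus two 15 mm flanges gives a web of 513 − 2·15 = 483 mm.


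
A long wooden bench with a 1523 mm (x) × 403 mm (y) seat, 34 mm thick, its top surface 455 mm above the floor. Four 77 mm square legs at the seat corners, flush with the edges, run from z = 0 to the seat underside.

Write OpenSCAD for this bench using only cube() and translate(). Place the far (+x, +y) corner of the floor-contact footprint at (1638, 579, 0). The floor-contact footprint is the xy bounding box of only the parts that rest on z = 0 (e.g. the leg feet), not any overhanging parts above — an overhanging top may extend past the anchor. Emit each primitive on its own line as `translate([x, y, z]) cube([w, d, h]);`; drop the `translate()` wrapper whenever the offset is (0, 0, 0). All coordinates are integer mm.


translate([115, 176, 421]) cube([1523, 403, 34]);
translate([115, 176, 0]) cube([77, 77, 421]);
translate([115, 502, 0]) cube([77, 77, 421]);
translate([1561, 176, 0]) cube([77, 77, 421]);
translate([1561, 502, 0]) cube([77, 77, 421]);


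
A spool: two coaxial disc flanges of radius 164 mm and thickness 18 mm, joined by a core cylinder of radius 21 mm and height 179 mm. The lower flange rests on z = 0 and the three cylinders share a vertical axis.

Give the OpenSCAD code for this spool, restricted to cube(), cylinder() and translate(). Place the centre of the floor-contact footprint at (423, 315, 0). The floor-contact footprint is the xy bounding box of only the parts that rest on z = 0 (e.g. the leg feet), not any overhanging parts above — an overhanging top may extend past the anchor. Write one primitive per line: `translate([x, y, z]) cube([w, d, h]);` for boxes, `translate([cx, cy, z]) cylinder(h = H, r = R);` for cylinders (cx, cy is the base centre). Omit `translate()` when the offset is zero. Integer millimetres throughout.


translate([423, 315, 0]) cylinder(h = 18, r = 164);
translate([423, 315, 18]) cylinder(h = 179, r = 21);
translate([423, 315, 197]) cylinder(h = 18, r = 164);


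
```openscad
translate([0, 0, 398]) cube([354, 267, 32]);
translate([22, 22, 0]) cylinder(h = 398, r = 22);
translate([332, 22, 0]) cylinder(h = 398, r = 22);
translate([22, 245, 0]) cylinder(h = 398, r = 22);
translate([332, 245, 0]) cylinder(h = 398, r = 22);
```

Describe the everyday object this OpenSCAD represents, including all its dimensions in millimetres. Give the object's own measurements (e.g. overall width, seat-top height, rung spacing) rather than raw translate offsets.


A simple wooden stool: a rectangular seat 354 mm (x) by 267 mm (y), 32 mm thick, top face at z = 430 mm, on four round legs, each 44 mm in diameter. The legs rest on z = 0, each leg's axis is inset half a diameter from the nearest pair of seat edges (so the leg's bounding box is flush with the corner).


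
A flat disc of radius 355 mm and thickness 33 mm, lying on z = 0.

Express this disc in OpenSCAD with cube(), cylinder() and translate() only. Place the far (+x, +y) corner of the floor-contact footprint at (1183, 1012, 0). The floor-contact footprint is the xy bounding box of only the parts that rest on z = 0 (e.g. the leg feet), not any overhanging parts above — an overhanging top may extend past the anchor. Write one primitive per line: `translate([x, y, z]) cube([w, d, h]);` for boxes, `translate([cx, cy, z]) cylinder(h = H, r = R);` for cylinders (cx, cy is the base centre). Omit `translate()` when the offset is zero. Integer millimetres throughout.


translate([828, 657, 0]) cylinder(h = 33, r = 355);


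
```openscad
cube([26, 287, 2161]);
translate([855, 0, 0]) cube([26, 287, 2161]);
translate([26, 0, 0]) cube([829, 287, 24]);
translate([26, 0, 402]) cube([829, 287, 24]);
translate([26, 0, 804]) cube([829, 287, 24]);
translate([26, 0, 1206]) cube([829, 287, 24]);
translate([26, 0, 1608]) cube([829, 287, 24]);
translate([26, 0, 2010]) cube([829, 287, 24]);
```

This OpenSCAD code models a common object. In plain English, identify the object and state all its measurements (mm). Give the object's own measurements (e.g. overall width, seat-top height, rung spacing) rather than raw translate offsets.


An open bookshelf. Two side panels, each 26 mm thick, 287 mm deep and 2161 mm tall, stand 881 mm apart (outside-to-outside). Between them sit 6 shelves, each 24 mm thick and 287 mm deep, spanning the full gap between the sides. The bottom shelf rests on the floor (its underside at z = 0) and the clear gap between one shelf's top and the next shelf's underside is 378 mm.


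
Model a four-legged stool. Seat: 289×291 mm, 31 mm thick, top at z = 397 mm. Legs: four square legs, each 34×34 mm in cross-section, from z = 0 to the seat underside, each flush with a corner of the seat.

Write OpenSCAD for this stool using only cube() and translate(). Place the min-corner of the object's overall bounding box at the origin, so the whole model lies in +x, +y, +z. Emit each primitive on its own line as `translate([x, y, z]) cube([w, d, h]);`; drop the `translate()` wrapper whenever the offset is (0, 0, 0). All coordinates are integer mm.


translate([0, 0, 366]) cube([289, 291, 31]);
cube([34, 34, 366]);
translate([255, 0, 0]) cube([34, 34, 366]);
translate([0, 257, 0]) cube([34, 34, 366]);
translate([255, 257, 0]) cube([34, 34, 366]);


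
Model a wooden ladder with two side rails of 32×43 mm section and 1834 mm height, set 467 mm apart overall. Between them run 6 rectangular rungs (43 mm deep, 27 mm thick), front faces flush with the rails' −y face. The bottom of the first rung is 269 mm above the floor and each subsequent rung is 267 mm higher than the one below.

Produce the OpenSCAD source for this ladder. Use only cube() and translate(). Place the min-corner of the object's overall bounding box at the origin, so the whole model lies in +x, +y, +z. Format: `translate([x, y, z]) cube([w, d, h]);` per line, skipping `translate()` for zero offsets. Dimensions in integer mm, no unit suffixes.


cube([32, 43, 1834]);
translate([435, 0, 0]) cube([32, 43, 1834]);
translate([32, 0, 269]) cube([403, 43, 27]);
translate([32, 0, 536]) cube([403, 43, 27]);
translate([32, 0, 803]) cube([403, 43, 27]);
translate([32, 0, 1070]) cube([403, 43, 27]);
translate([32, 0, 1337]) cube([403, 43, 27]);
translate([32, 0, 1604]) cube([403, 43, 27]);


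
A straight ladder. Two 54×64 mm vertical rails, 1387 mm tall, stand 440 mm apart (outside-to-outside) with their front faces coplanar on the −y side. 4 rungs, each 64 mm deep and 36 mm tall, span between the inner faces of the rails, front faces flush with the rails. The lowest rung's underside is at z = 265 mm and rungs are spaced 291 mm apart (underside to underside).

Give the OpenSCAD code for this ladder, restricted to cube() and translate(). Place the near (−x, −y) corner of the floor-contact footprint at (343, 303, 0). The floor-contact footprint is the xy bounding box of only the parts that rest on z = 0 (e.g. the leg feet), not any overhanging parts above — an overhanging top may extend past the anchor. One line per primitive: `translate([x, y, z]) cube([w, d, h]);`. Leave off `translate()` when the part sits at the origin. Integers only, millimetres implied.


// rung span = 440 - 2*54 = 332
// rung[k] z = 265 + k*291
translate([343, 303, 0]) cube([54, 64, 1387]);
translate([729, 303, 0]) cube([54, 64, 1387]);
translate([397, 303, 265]) cube([332, 64, 36]);
translate([397, 303, 556]) cube([332, 64, 36]);
translate([397, 303, 847]) cube([332, 64, 36]);
translate([397, 303, 1138]) cube([332, 64, 36]);


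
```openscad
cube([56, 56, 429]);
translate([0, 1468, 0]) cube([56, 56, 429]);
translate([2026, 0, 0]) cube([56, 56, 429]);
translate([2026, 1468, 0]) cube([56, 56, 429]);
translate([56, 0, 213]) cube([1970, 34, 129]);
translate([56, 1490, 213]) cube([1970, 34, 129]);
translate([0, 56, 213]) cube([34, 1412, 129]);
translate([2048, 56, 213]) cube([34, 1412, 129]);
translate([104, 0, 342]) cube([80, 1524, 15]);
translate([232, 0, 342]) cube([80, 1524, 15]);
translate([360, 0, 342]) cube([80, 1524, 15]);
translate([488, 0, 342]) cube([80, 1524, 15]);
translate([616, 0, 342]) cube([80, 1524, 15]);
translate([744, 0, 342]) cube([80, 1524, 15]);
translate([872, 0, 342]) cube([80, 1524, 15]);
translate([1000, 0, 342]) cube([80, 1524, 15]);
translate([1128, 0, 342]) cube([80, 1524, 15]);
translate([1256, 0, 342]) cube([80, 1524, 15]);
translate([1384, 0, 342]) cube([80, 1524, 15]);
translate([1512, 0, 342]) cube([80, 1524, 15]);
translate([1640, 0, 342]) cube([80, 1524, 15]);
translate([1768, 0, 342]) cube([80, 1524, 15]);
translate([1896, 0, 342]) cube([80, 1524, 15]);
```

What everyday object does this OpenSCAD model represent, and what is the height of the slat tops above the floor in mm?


A bed frame. The slat-top height is 357 mm.

Four posts, four rails, and a row of slats — a bed frame. Slats sit on the rails at z = 213 + 129 = 342; with slat thickness 15, the top is 357 mm.


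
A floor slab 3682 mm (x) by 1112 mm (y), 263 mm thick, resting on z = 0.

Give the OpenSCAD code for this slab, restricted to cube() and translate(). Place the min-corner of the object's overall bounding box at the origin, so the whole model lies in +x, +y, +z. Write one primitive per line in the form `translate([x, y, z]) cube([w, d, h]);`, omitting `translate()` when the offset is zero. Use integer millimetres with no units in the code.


cube([3682, 1112, 263]);


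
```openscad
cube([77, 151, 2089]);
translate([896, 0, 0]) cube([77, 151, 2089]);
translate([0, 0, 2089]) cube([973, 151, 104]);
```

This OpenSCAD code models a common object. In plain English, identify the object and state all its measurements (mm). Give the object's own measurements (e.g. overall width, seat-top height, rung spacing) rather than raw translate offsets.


A door frame. The clear opening is 819 mm wide and 2089 mm high. Two 77 mm wide jambs, 151 mm deep, stand either side of the opening from the floor to the top of the opening. A 104 mm thick head sits across the top of both jambs, spanning the full outside width of the frame.


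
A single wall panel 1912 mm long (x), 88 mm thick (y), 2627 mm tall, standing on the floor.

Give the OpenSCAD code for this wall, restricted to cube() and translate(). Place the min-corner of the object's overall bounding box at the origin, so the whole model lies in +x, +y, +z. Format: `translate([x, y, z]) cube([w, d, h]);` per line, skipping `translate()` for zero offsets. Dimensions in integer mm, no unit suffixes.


cube([1912, 88, 2627]);


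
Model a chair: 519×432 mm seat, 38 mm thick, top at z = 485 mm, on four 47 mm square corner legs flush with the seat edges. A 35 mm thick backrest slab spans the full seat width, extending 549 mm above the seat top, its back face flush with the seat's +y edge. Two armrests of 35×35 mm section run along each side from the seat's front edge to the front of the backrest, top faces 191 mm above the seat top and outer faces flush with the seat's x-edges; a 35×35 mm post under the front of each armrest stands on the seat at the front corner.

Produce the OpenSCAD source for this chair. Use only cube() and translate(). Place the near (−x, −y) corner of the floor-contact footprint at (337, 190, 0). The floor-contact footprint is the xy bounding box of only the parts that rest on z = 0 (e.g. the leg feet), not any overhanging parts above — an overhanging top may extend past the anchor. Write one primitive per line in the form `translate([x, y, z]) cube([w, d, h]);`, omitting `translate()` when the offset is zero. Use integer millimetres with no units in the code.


translate([337, 190, 447]) cube([519, 432, 38]);
translate([337, 190, 0]) cube([47, 47, 447]);
translate([809, 190, 0]) cube([47, 47, 447]);
translate([337, 575, 0]) cube([47, 47, 447]);
translate([809, 575, 0]) cube([47, 47, 447]);
translate([337, 587, 485]) cube([519, 35, 549]);
translate([337, 190, 641]) cube([35, 397, 35]);
translate([821, 190, 641]) cube([35, 397, 35]);
translate([337, 190, 485]) cube([35, 35, 156]);
translate([821, 190, 485]) cube([35, 35, 156]);


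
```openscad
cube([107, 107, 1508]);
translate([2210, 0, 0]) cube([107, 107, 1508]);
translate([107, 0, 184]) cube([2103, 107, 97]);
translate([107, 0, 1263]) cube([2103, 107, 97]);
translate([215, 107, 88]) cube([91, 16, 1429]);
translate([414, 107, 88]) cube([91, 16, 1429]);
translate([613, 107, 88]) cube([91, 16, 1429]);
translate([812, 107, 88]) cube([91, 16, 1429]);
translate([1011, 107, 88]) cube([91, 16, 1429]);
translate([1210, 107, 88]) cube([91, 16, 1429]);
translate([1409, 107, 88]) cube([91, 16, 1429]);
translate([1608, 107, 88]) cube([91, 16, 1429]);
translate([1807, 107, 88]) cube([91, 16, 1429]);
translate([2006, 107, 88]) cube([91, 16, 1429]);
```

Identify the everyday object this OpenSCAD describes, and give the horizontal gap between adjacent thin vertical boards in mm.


A fence section. The picket gap is 108 mm.

Two posts, two rails, 10 pickets — a fence section. Span 2103 mm holds 10 pickets of 91 mm with 11 equal gaps: ⌊(2103 − 10·91) / 11⌋ = 108 mm.


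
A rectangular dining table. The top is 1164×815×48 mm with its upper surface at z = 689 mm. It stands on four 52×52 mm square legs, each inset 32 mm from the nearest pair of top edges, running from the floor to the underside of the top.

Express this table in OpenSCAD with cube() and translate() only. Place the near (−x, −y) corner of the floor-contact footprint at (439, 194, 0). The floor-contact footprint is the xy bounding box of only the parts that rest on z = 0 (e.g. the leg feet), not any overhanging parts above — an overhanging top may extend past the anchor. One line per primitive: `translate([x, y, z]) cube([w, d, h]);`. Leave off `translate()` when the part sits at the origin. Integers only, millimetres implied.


// leg_h = 689 - 48 = 641
translate([407, 162, 641]) cube([1164, 815, 48]);
translate([439, 194, 0]) cube([52, 52, 641]);
translate([1487, 194, 0]) cube([52, 52, 641]);
translate([439, 893, 0]) cube([52, 52, 641]);
translate([1487, 893, 0]) cube([52, 52, 641]);


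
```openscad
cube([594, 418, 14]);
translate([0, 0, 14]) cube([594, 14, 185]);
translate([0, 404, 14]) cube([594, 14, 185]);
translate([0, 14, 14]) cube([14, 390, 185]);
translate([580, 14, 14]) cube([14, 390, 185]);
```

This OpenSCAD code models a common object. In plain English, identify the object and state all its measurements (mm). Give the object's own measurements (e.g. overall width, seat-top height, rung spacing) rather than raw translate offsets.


An open-topped rectangular box: outside dimensions 594×418×199 mm, with a uniform wall and base thickness of 14 mm. The base is a full 594×418 slab on the floor; four walls sit on top of the base. The front and back walls (the −y and +y sides) span the full width; the two side walls fit between them.


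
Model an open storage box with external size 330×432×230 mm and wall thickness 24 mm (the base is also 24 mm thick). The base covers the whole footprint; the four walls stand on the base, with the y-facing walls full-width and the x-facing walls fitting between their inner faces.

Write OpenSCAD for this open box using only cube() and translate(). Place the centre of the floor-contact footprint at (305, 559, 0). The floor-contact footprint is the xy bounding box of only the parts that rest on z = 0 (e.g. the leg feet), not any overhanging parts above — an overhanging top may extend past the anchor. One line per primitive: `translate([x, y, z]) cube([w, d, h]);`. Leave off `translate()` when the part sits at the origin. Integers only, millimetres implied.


translate([140, 343, 0]) cube([330, 432, 24]);
translate([140, 343, 24]) cube([330, 24, 206]);
translate([140, 751, 24]) cube([330, 24, 206]);
translate([140, 367, 24]) cube([24, 384, 206]);
translate([446, 367, 24]) cube([24, 384, 206]);


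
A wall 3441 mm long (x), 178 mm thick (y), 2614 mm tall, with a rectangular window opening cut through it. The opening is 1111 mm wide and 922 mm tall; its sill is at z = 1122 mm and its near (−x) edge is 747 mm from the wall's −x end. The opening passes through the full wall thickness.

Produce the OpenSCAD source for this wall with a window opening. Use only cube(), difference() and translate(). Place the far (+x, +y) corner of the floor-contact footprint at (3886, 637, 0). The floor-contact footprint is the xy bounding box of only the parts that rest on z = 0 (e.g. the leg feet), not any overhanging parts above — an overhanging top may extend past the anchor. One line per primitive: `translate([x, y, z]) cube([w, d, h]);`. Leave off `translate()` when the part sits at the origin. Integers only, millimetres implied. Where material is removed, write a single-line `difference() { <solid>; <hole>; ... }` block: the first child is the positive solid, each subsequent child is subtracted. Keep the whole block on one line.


difference() { translate([445, 459, 0]) cube([3441, 178, 2614]); translate([1192, 459, 1122]) cube([1111, 178, 922]); }


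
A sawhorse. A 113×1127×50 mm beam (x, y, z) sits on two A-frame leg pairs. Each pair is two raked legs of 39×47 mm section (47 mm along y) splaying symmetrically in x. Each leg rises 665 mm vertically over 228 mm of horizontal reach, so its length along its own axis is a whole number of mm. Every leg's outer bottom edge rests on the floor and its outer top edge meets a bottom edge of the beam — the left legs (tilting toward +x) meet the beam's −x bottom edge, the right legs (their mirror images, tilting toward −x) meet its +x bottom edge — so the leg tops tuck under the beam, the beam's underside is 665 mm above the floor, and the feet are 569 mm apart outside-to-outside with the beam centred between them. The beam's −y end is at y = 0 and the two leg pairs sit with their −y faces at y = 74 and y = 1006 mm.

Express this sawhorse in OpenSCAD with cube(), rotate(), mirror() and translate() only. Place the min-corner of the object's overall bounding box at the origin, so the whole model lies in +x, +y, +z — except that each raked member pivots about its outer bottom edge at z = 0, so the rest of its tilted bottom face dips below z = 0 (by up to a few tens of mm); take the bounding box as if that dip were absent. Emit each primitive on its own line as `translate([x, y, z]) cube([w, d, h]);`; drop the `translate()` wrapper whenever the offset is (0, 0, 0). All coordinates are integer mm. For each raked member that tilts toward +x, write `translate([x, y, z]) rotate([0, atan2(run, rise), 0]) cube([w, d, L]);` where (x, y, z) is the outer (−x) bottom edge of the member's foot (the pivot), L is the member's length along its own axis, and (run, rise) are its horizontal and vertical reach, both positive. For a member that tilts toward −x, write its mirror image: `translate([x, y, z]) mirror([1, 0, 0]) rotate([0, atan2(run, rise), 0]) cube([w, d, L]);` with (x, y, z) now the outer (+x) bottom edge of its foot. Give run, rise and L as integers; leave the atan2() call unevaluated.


// leg length = √(228² + 665²) = 703
// right-leg outer foot x = 2·228 + 113 = 569
// beam min-corner = (228, 0, 665)
translate([228, 0, 665]) cube([113, 1127, 50]);
translate([0, 74, 0]) rotate([0, atan2(228, 665), 0]) cube([39, 47, 703]);
translate([569, 74, 0]) mirror([1, 0, 0]) rotate([0, atan2(228, 665), 0]) cube([39, 47, 703]);
translate([0, 1006, 0]) rotate([0, atan2(228, 665), 0]) cube([39, 47, 703]);
translate([569, 1006, 0]) mirror([1, 0, 0]) rotate([0, atan2(228, 665), 0]) cube([39, 47, 703]);


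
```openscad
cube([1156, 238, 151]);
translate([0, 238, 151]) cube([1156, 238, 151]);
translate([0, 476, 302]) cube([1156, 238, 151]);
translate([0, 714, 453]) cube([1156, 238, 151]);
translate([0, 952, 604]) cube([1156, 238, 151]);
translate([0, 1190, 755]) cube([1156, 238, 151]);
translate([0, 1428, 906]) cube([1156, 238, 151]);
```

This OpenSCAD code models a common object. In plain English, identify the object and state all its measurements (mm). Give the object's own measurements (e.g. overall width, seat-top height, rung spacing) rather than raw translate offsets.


A straight staircase of 7 solid steps. Each step is 1156 mm wide (x), 238 mm deep (y, the going) and 151 mm tall (the rise). The first step rests on the floor; each subsequent step sits one going further in +y and one rise higher in +z, directly behind and above the previous step with no overlap.


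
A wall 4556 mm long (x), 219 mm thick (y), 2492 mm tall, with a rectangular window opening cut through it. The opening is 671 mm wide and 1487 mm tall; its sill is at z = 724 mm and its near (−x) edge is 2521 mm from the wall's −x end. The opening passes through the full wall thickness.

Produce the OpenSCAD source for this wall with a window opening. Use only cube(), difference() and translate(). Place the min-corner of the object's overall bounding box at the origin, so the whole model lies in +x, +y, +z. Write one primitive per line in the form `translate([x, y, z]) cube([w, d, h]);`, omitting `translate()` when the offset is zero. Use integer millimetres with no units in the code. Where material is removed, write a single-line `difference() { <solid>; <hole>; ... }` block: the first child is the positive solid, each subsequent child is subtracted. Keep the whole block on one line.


difference() { cube([4556, 219, 2492]); translate([2521, 0, 724]) cube([671, 219, 1487]); }


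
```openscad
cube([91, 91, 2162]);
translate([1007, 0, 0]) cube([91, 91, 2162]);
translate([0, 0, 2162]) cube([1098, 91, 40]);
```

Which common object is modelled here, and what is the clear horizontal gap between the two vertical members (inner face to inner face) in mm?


A door frame. The clear opening width is 916 mm.

Two 2162 mm tall posts with a header on top — a door frame. The left jamb is 91 mm wide at x = 0; the right jamb starts at x = 1007. The clear opening is 1007 − 91 = 916 mm.


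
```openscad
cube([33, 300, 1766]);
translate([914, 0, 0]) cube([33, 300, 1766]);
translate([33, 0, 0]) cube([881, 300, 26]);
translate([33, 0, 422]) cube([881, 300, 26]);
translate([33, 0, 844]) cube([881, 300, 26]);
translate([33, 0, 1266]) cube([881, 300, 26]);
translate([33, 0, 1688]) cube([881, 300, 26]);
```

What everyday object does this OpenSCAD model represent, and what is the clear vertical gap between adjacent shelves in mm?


A bookshelf. The clear shelf gap is 396 mm.

Two tall side panels with 5 horizontal boards between them — a bookshelf. The first two shelf undersides are at z = 0 and z = 422; with shelf thickness 26, the clear gap is 422 − 0 − 26 = 396 mm.


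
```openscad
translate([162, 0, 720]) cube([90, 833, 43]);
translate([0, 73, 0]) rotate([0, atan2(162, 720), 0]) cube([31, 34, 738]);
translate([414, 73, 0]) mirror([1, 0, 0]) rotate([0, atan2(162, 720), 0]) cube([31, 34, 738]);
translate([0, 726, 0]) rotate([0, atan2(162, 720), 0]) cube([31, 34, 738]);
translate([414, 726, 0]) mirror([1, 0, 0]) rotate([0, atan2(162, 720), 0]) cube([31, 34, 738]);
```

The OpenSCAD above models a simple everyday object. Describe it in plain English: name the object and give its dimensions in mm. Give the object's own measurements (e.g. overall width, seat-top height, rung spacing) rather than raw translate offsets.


A sawhorse. A 90×833×43 mm beam (x, y, z) sits on two A-frame leg pairs. Each pair is two raked legs of 31×34 mm section (34 mm along y) splaying symmetrically in x. Each leg rises 720 mm vertically over 162 mm of horizontal reach and is 738 mm long along its own axis. Every leg's outer bottom edge rests on the floor and its outer top edge meets a bottom edge of the beam — the left legs (tilting toward +x) meet the beam's −x bottom edge, the right legs (their mirror images, tilting toward −x) meet its +x bottom edge — so the leg tops tuck under the beam, the beam's underside is 720 mm above the floor, and the feet are 414 mm apart outside-to-outside with the beam centred between them. The two leg pairs are set in 73 mm from either end of the beam.


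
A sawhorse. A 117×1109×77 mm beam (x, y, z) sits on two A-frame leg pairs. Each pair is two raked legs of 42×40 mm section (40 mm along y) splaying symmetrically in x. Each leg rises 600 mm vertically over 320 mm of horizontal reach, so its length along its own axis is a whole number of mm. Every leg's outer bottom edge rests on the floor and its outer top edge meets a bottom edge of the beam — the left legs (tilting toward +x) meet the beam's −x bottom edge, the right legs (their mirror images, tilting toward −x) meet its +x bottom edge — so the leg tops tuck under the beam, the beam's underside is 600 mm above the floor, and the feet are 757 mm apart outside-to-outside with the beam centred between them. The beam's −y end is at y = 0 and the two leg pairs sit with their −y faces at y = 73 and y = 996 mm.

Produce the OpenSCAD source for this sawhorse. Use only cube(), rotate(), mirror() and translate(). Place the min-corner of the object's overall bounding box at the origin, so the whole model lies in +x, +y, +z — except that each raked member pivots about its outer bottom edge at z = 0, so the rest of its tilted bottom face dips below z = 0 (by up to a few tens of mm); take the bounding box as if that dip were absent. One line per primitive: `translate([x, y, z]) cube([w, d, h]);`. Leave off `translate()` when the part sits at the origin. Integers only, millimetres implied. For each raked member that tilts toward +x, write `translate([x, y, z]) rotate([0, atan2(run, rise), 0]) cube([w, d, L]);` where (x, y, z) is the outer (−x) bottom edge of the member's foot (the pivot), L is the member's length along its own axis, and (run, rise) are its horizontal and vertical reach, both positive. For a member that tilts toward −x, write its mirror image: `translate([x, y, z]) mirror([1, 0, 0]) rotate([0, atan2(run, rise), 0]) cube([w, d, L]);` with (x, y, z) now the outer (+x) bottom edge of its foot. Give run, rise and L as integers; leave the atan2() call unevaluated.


// leg length = √(320² + 600²) = 680
// right-leg outer foot x = 2·320 + 117 = 757
// beam min-corner = (320, 0, 600)
translate([320, 0, 600]) cube([117, 1109, 77]);
translate([0, 73, 0]) rotate([0, atan2(320, 600), 0]) cube([42, 40, 680]);
translate([757, 73, 0]) mirror([1, 0, 0]) rotate([0, atan2(320, 600), 0]) cube([42, 40, 680]);
translate([0, 996, 0]) rotate([0, atan2(320, 600), 0]) cube([42, 40, 680]);
translate([757, 996, 0]) mirror([1, 0, 0]) rotate([0, atan2(320, 600), 0]) cube([42, 40, 680]);
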